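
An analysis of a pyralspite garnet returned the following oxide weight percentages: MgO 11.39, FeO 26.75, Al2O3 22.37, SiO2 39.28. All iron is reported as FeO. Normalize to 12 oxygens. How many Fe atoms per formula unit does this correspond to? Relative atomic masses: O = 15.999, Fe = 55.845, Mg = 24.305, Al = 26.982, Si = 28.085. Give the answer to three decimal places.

MgO (M=40.304): mol = 0.28260; Mg = 0.28260, O = 0.28260.
FeO (M=71.844): mol = 0.37233; Fe = 0.37233, O = 0.37233.
Al2O3 (M=101.961): mol = 0.21940; Al = 0.43880, O = 0.65820.
SiO2 (M=60.083): mol = 0.65376; Si = 0.65376, O = 1.30752.
ΣO = 2.62065; factor = 12/ΣO = 4.57902.
Fe apfu = 0.37233 × 4.57902 = 1.705.

1.705 Fe apfu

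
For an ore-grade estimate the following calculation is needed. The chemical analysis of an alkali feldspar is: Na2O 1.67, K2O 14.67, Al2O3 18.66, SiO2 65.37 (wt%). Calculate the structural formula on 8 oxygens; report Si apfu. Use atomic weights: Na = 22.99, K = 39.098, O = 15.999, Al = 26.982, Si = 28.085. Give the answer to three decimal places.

2.993 Si apfu

1.67 wt% Na2O ÷ 61.979 g/mol = 0.02694 mol, giving 0.05388 Na and 0.02694 O.
14.67 wt% K2O ÷ 94.195 g/mol = 0.15574 mol, giving 0.31148 K and 0.15574 O.
18.66 wt% Al2O3 ÷ 101.961 g/mol = 0.18301 mol, giving 0.36602 Al and 0.54903 O.
65.37 wt% SiO2 ÷ 60.083 g/mol = 1.08799 mol, giving 1.08799 Si and 2.17598 O.
Oxygen sums to 2.90769; scaling by 8/2.90769 = 2.75132 puts the formula on 8 O.
Si: 1.08799 × 2.75132 = 2.993 atoms per formula unit.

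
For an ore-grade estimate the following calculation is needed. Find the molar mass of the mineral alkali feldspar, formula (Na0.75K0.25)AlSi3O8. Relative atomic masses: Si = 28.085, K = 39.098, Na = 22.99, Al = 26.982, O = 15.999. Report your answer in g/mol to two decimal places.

266.25 g/mol

Na: 0.75 × 22.99 = 17.2425
K: 0.25 × 39.098 = 9.7745
Al: 1 × 26.982 = 26.9820
Si: 3 × 28.085 = 84.2550
O: 8 × 15.999 = 127.9920
Summing the contributions gives the formula mass.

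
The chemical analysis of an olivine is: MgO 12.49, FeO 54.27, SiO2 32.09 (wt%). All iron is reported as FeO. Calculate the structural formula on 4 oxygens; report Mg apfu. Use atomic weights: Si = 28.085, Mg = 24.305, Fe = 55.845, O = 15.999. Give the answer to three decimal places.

MgO: 12.49/40.304 = 0.30989 mol → 0.30989 mol Mg, 0.30989 mol O.
FeO: 54.27/71.844 = 0.75539 mol → 0.75539 mol Fe, 0.75539 mol O.
SiO2: 32.09/60.083 = 0.53409 mol → 0.53409 mol Si, 1.06818 mol O.
Total oxygen = 2.13346 mol. Normalization factor = 4/2.13346 = 1.87489.
Mg per 4 O = 0.30989 × 1.87489 = 0.581.

0.581 Mg apfu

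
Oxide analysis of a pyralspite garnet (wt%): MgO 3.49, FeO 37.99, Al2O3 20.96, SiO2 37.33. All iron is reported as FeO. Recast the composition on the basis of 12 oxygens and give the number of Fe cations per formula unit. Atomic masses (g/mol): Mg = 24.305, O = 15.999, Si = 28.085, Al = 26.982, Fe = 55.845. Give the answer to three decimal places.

3.49 wt% MgO ÷ 40.304 g/mol = 0.08659 mol, giving 0.08659 Mg and 0.08659 O.
37.99 wt% FeO ÷ 71.844 g/mol = 0.52878 mol, giving 0.52878 Fe and 0.52878 O.
20.96 wt% Al2O3 ÷ 101.961 g/mol = 0.20557 mol, giving 0.41114 Al and 0.61671 O.
37.33 wt% SiO2 ÷ 60.083 g/mol = 0.62131 mol, giving 0.62131 Si and 1.24262 O.
Oxygen sums to 2.47470; scaling by 12/2.47470 = 4.84907 puts the formula on 12 O.
Fe: 0.52878 × 4.84907 = 2.564 atoms per formula unit.

2.564 Fe apfu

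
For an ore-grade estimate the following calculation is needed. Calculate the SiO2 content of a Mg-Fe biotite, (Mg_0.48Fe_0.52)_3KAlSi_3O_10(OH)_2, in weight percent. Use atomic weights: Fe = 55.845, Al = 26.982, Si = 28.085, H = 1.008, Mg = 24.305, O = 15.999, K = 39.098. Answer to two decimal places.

38.64 wt%

Molar mass of (Mg_0.48Fe_0.52)_3KAlSi_3O_10(OH)_2 = 1.44·24.305 + 1.56·55.845 + 1·39.098 + 1·26.982 + 3·28.085 + 12·15.999 + 2·1.008 = 466.456 g/mol.
Each formula unit contains 3 Si, equivalent to 3/1 = 3.0000 mol SiO2.
M(SiO2) = 1×28.085 + 2×15.999 = 60.083 g/mol.
Mass of SiO2 per formula unit = 3.0000 × 60.083 = 180.249 g.
SiO2 wt% = 180.249 / 466.456 × 100 = 38.64%.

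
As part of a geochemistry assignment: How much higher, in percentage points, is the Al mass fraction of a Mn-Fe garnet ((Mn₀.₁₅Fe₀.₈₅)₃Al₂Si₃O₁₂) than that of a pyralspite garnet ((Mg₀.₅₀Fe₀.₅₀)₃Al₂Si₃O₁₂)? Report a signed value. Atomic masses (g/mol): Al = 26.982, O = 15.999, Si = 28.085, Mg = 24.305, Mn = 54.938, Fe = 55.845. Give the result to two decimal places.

-1.13 percentage points

M((Mn₀.₁₅Fe₀.₈₅)₃Al₂Si₃O₁₂) = 497.334 g/mol, so wt% Al = 53.964/497.334 × 100 = 10.85%.
M((Mg₀.₅₀Fe₀.₅₀)₃Al₂Si₃O₁₂) = 450.432 g/mol, so wt% Al = 53.964/450.432 × 100 = 11.98%.
10.85 − 11.98 = -1.13 pp.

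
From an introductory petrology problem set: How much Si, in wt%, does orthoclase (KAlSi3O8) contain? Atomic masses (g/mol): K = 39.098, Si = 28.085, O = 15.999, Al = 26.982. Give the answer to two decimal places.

Molar mass of KAlSi3O8: 1*39.098 + 1*26.982 + 3*28.085 + 8*15.999 = 278.327 g/mol.
Mass of Si per formula unit: 3 × 28.085 = 84.255 g.
Weight fraction Si = 84.255 / 278.327 = 0.3027.

30.27 wt%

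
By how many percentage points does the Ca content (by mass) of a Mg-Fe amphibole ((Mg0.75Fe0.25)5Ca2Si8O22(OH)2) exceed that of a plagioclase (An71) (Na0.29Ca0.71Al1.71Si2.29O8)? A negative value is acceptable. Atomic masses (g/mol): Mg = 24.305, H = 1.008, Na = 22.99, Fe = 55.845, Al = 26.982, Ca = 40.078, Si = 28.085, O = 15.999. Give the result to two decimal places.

-0.99 percentage points

M((Mg0.75Fe0.25)5Ca2Si8O22(OH)2) = 851.778 g/mol, so wt% Ca = 80.156/851.778 × 100 = 9.41%.
M(Na0.29Ca0.71Al1.71Si2.29O8) = 273.568 g/mol, so wt% Ca = 28.455/273.568 × 100 = 10.40%.
9.41 − 10.40 = -0.99 pp.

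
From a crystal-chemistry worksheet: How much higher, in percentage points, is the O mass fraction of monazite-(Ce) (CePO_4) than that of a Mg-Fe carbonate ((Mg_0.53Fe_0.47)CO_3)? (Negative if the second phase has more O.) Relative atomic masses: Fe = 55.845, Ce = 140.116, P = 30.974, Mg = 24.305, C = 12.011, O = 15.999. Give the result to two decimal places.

O in CePO_4: molar mass 235.086 g/mol; 4×15.999 = 63.996 g → 27.22 wt%.
O in (Mg_0.53Fe_0.47)CO_3: molar mass 99.137 g/mol; 3×15.999 = 47.997 g → 48.41 wt%.
Difference = 27.22 − 48.41 = -21.19 percentage points.

-21.19 percentage points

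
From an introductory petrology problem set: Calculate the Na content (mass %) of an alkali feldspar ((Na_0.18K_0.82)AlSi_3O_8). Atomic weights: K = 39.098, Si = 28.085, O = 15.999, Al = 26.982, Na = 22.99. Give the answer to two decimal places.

M((Na_0.18K_0.82)AlSi_3O_8) = 275.428 g/mol.
Na contributes 0.18 × 22.99 = 4.138 g per mole.
4.138/275.428 = 0.0150 → 1.50%.

1.50 mass %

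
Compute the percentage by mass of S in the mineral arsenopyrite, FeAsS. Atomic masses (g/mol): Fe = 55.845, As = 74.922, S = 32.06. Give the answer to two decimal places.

19.69 wt%

Formula mass = 1*55.845 + 1*74.922 + 1*32.06 = 162.827 g/mol, of which 32.060 g is S.
So S makes up 32.060/162.827 = 0.1969 of the mass, i.e. 19.69%.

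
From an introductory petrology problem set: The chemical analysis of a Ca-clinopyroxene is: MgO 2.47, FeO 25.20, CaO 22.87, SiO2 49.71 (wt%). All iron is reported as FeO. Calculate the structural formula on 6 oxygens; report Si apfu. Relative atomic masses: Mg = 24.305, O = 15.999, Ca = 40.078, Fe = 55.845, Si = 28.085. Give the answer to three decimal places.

MgO: 2.47/40.304 = 0.06128 mol → 0.06128 mol Mg, 0.06128 mol O.
FeO: 25.20/71.844 = 0.35076 mol → 0.35076 mol Fe, 0.35076 mol O.
CaO: 22.87/56.077 = 0.40783 mol → 0.40783 mol Ca, 0.40783 mol O.
SiO2: 49.71/60.083 = 0.82736 mol → 0.82736 mol Si, 1.65472 mol O.
Total oxygen = 2.47459 mol. Normalization factor = 6/2.47459 = 2.42464.
Si per 6 O = 0.82736 × 2.42464 = 2.006.

2.006 Si apfu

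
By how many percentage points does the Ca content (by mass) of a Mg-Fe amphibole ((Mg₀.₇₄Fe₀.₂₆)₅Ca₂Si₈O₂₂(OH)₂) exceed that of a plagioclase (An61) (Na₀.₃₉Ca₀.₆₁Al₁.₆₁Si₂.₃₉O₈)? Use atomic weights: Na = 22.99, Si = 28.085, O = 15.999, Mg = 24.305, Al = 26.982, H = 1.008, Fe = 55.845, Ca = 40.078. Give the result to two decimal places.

0.40 percentage points

First mineral: 80.156 g Ca in 853.355 g formula = 9.39 wt% Ca.
Second mineral: 24.448 g Ca in 271.970 g formula = 8.99 wt% Ca.
9.39% − 8.99% gives a difference of 0.40 percentage points.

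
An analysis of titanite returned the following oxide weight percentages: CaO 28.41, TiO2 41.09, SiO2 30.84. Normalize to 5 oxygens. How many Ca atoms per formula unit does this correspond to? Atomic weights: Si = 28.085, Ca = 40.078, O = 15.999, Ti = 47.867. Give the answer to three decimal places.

28.41 wt% CaO ÷ 56.077 g/mol = 0.50662 mol, giving 0.50662 Ca and 0.50662 O.
41.09 wt% TiO2 ÷ 79.865 g/mol = 0.51449 mol, giving 0.51449 Ti and 1.02898 O.
30.84 wt% SiO2 ÷ 60.083 g/mol = 0.51329 mol, giving 0.51329 Si and 1.02658 O.
Oxygen sums to 2.56218; scaling by 5/2.56218 = 1.95146 puts the formula on 5 O.
Ca: 0.50662 × 1.95146 = 0.989 atoms per formula unit.

0.989 Ca apfu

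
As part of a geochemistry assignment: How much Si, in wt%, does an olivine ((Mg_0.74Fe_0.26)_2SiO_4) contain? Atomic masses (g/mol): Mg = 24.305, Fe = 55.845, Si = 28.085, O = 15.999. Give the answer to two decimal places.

Molar mass of (Mg_0.74Fe_0.26)_2SiO_4: 1.48×24.305 + 0.52×55.845 + 1×28.085 + 4×15.999 = 157.092 g/mol.
Mass of Si per formula unit: 1 × 28.085 = 28.085 g.
Weight fraction Si = 28.085 / 157.092 = 0.1788.

17.88 wt%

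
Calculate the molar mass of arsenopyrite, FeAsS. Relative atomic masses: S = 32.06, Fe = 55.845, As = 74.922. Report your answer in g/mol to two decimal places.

162.83 g/mol

Fe: 1 × 55.845 = 55.8450
As: 1 × 74.922 = 74.9220
S: 1 × 32.06 = 32.0600
Summing the contributions gives the formula mass.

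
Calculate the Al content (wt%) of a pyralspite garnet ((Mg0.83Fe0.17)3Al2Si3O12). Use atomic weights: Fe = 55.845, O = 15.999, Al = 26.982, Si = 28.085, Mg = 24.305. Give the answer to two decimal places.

12.87 wt%

M((Mg0.83Fe0.17)3Al2Si3O12) = 419.207 g/mol.
Al contributes 2 × 26.982 = 53.964 g per mole.
53.964/419.207 = 0.1287 → 12.87%.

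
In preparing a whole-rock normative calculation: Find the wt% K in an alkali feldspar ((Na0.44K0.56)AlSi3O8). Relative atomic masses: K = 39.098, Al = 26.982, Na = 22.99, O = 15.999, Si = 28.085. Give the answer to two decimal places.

M((Na0.44K0.56)AlSi3O8) = 271.239 g/mol.
K contributes 0.56 × 39.098 = 21.895 g per mole.
21.895/271.239 = 0.0807 → 8.07%.

8.07 mass %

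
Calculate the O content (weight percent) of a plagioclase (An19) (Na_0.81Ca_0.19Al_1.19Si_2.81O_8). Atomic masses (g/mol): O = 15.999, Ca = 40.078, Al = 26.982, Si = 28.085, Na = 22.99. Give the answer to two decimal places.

Molar mass of Na_0.81Ca_0.19Al_1.19Si_2.81O_8: 0.81*22.99 + 0.19*40.078 + 1.19*26.982 + 2.81*28.085 + 8*15.999 = 265.256 g/mol.
Mass of O per formula unit: 8 × 15.999 = 127.992 g.
Weight fraction O = 127.992 / 265.256 = 0.4825.

48.25 weight percent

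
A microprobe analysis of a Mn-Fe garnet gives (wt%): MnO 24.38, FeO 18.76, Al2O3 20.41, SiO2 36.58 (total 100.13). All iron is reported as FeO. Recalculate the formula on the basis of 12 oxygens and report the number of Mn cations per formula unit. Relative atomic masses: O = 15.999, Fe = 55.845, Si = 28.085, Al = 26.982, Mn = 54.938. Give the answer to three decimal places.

MnO: 24.38/70.937 = 0.34369 mol → 0.34369 mol Mn, 0.34369 mol O.
FeO: 18.76/71.844 = 0.26112 mol → 0.26112 mol Fe, 0.26112 mol O.
Al2O3: 20.41/101.961 = 0.20017 mol → 0.40034 mol Al, 0.60051 mol O.
SiO2: 36.58/60.083 = 0.60882 mol → 0.60882 mol Si, 1.21764 mol O.
Total oxygen = 2.42296 mol. Normalization factor = 12/2.42296 = 4.95262.
Mn per 12 O = 0.34369 × 4.95262 = 1.702.

1.702 Mn apfu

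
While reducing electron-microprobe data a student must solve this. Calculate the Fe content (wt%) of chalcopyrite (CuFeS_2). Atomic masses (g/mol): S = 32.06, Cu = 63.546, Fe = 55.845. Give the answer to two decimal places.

30.43 wt%

Molar mass of CuFeS_2: 1*63.546 + 1*55.845 + 2*32.06 = 183.511 g/mol.
Mass of Fe per formula unit: 1 × 55.845 = 55.845 g.
Weight fraction Fe = 55.845 / 183.511 = 0.3043.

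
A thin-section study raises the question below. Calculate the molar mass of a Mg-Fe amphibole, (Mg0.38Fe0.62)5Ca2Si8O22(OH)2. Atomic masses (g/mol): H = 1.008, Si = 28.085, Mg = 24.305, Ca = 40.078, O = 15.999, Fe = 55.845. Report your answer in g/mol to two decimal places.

Mg: 1.90 × 24.305 = 46.1795
Fe: 3.10 × 55.845 = 173.1195
Ca: 2 × 40.078 = 80.1560
Si: 8 × 28.085 = 224.6800
O: 24 × 15.999 = 383.9760
H: 2 × 1.008 = 2.0160
Summing the contributions gives the formula mass.

910.13 g/mol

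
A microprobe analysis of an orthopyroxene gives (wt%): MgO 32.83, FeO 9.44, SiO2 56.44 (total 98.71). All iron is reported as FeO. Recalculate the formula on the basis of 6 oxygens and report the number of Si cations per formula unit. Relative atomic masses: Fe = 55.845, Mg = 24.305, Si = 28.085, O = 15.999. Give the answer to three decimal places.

MgO: 32.83/40.304 = 0.81456 mol → 0.81456 mol Mg, 0.81456 mol O.
FeO: 9.44/71.844 = 0.13140 mol → 0.13140 mol Fe, 0.13140 mol O.
SiO2: 56.44/60.083 = 0.93937 mol → 0.93937 mol Si, 1.87874 mol O.
Total oxygen = 2.82470 mol. Normalization factor = 6/2.82470 = 2.12412.
Si per 6 O = 0.93937 × 2.12412 = 1.995.

1.995 Si apfu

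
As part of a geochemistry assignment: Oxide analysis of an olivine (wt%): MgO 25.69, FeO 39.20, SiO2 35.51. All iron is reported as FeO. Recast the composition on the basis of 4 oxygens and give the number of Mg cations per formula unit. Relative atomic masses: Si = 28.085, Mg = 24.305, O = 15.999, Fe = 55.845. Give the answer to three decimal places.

MgO: 25.69/40.304 = 0.63741 mol → 0.63741 mol Mg, 0.63741 mol O.
FeO: 39.20/71.844 = 0.54563 mol → 0.54563 mol Fe, 0.54563 mol O.
SiO2: 35.51/60.083 = 0.59102 mol → 0.59102 mol Si, 1.18204 mol O.
Total oxygen = 2.36508 mol. Normalization factor = 4/2.36508 = 1.69127.
Mg per 4 O = 0.63741 × 1.69127 = 1.078.

1.078 Mg apfu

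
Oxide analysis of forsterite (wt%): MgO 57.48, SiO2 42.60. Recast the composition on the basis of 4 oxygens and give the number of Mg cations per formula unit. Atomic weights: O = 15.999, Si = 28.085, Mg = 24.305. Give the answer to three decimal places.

2.006 Mg apfu

MgO: 57.48/40.304 = 1.42616 mol → 1.42616 mol Mg, 1.42616 mol O.
SiO2: 42.60/60.083 = 0.70902 mol → 0.70902 mol Si, 1.41804 mol O.
Total oxygen = 2.84420 mol. Normalization factor = 4/2.84420 = 1.40637.
Mg per 4 O = 1.42616 × 1.40637 = 2.006.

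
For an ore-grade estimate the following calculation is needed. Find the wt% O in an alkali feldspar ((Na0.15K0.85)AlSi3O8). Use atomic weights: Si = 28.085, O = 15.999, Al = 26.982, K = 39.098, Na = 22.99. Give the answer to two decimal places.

46.39 wt%

Molar mass of (Na0.15K0.85)AlSi3O8: 0.15×22.99 + 0.85×39.098 + 1×26.982 + 3×28.085 + 8×15.999 = 275.911 g/mol.
Mass of O per formula unit: 8 × 15.999 = 127.992 g.
Weight fraction O = 127.992 / 275.911 = 0.4639.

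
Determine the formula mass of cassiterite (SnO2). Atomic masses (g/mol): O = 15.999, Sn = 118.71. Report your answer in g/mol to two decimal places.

150.71 g/mol

M = 1(118.71) + 2(15.999)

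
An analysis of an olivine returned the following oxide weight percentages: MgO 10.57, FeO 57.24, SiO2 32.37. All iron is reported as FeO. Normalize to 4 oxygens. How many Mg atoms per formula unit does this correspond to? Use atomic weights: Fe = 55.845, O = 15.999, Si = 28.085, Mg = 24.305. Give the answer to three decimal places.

MgO: 10.57/40.304 = 0.26226 mol → 0.26226 mol Mg, 0.26226 mol O.
FeO: 57.24/71.844 = 0.79673 mol → 0.79673 mol Fe, 0.79673 mol O.
SiO2: 32.37/60.083 = 0.53875 mol → 0.53875 mol Si, 1.07750 mol O.
Total oxygen = 2.13649 mol. Normalization factor = 4/2.13649 = 1.87223.
Mg per 4 O = 0.26226 × 1.87223 = 0.491.

0.491 Mg apfu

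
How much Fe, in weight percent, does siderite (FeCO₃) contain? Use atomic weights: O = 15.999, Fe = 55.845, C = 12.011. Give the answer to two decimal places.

48.20 weight percent

Formula mass = 1×55.845 + 1×12.011 + 3×15.999 = 115.853 g/mol, of which 55.845 g is Fe.
So Fe makes up 55.845/115.853 = 0.4820 of the mass, i.e. 48.20%.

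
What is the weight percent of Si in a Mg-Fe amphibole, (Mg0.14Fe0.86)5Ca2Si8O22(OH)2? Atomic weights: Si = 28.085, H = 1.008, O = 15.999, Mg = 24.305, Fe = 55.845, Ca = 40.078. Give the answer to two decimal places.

23.70 wt%

Formula mass = 0.70·24.305 + 4.30·55.845 + 2·40.078 + 8·28.085 + 24·15.999 + 2·1.008 = 947.975 g/mol, of which 224.680 g is Si.
So Si makes up 224.680/947.975 = 0.2370 of the mass, i.e. 23.70%.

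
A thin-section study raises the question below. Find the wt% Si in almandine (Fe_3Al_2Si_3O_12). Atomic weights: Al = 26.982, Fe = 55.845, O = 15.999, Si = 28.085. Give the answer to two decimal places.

16.93 wt%

Formula mass = 3*55.845 + 2*26.982 + 3*28.085 + 12*15.999 = 497.742 g/mol, of which 84.255 g is Si.
So Si makes up 84.255/497.742 = 0.1693 of the mass, i.e. 16.93%.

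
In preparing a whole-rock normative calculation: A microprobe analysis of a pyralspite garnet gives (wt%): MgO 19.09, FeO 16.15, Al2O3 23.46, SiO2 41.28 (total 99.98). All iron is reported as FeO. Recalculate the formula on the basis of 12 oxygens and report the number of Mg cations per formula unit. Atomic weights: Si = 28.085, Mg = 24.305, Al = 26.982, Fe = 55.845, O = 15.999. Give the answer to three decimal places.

2.057 Mg apfu

MgO (M=40.304): mol = 0.47365; Mg = 0.47365, O = 0.47365.
FeO (M=71.844): mol = 0.22479; Fe = 0.22479, O = 0.22479.
Al2O3 (M=101.961): mol = 0.23009; Al = 0.46018, O = 0.69027.
SiO2 (M=60.083): mol = 0.68705; Si = 0.68705, O = 1.37410.
ΣO = 2.76281; factor = 12/ΣO = 4.34340.
Mg apfu = 0.47365 × 4.34340 = 2.057.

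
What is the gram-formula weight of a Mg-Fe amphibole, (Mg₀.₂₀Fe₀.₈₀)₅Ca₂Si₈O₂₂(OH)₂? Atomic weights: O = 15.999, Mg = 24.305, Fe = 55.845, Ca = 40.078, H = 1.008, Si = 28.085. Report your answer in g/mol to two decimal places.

The formula mass is the sum 1*24.305 + 4*55.845 + 2*40.078 + 8*28.085 + 24*15.999 + 2*1.008.

938.51 g/mol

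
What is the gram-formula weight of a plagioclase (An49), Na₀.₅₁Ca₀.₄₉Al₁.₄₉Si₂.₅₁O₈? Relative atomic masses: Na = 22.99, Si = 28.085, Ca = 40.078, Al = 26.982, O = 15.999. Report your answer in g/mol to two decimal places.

270.05 g/mol

The formula mass is the sum 0.51*22.99 + 0.49*40.078 + 1.49*26.982 + 2.51*28.085 + 8*15.999.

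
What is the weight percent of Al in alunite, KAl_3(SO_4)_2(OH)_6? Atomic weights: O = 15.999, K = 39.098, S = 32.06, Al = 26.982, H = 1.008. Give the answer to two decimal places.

M(KAl_3(SO_4)_2(OH)_6) = 414.198 g/mol.
Al contributes 3 × 26.982 = 80.946 g per mole.
80.946/414.198 = 0.1954 → 19.54%.

19.54 weight percent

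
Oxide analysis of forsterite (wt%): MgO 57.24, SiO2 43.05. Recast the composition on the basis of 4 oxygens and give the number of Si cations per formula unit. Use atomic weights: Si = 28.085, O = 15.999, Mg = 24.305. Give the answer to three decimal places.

1.004 Si apfu

MgO (M=40.304): mol = 1.42021; Mg = 1.42021, O = 1.42021.
SiO2 (M=60.083): mol = 0.71651; Si = 0.71651, O = 1.43302.
ΣO = 2.85323; factor = 4/ΣO = 1.40192.
Si apfu = 0.71651 × 1.40192 = 1.004.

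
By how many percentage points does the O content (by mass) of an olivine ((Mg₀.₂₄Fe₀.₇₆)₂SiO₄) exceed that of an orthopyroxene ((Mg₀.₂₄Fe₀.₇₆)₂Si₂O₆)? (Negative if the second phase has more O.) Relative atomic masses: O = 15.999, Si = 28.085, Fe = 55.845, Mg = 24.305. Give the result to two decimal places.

First mineral: 63.996 g O in 188.632 g formula = 33.93 wt% O.
Second mineral: 95.994 g O in 248.715 g formula = 38.60 wt% O.
33.93% − 38.60% gives a difference of -4.67 percentage points.

-4.67 percentage points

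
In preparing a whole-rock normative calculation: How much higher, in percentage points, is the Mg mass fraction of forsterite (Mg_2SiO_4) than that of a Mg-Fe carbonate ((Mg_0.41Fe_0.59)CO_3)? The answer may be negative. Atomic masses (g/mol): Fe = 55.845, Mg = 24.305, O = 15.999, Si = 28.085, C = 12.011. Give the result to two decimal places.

First mineral: 48.610 g Mg in 140.691 g formula = 34.55 wt% Mg.
Second mineral: 9.965 g Mg in 102.922 g formula = 9.68 wt% Mg.
34.55% − 9.68% gives a difference of 24.87 percentage points.

24.87 percentage points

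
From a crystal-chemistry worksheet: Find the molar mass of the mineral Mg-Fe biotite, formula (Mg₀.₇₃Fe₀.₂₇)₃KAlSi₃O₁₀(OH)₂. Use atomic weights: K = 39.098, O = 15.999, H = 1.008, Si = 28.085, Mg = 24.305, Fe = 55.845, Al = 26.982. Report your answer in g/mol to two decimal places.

M = 2.19*24.305 + 0.81*55.845 + 1*39.098 + 1*26.982 + 3*28.085 + 12*15.999 + 2*1.008

442.80 g/mol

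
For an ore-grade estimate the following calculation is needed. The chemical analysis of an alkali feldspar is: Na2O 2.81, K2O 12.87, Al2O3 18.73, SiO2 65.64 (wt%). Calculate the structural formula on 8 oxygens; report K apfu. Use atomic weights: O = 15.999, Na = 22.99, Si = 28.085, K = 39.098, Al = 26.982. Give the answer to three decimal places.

Na2O: 2.81/61.979 = 0.04534 mol → 0.09068 mol Na, 0.04534 mol O.
K2O: 12.87/94.195 = 0.13663 mol → 0.27326 mol K, 0.13663 mol O.
Al2O3: 18.73/101.961 = 0.18370 mol → 0.36740 mol Al, 0.55110 mol O.
SiO2: 65.64/60.083 = 1.09249 mol → 1.09249 mol Si, 2.18498 mol O.
Total oxygen = 2.91805 mol. Normalization factor = 8/2.91805 = 2.74156.
K per 8 O = 0.27326 × 2.74156 = 0.749.

0.749 K apfu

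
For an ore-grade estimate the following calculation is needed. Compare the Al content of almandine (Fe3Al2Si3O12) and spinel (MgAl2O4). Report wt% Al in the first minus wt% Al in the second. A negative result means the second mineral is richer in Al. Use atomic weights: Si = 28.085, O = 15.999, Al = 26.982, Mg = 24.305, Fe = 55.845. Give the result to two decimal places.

-27.09 percentage points

M(Fe3Al2Si3O12) = 497.742 g/mol, so wt% Al = 53.964/497.742 × 100 = 10.84%.
M(MgAl2O4) = 142.265 g/mol, so wt% Al = 53.964/142.265 × 100 = 37.93%.
10.84 − 37.93 = -27.09 pp.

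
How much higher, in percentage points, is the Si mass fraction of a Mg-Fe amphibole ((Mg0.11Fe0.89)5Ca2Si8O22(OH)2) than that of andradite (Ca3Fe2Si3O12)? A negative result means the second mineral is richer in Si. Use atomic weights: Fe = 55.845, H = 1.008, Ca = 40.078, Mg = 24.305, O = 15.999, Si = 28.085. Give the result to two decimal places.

7.00 percentage points

Si in (Mg0.11Fe0.89)5Ca2Si8O22(OH)2: molar mass 952.706 g/mol; 8×28.085 = 224.680 g → 23.58 wt%.
Si in Ca3Fe2Si3O12: molar mass 508.167 g/mol; 3×28.085 = 84.255 g → 16.58 wt%.
Difference = 23.58 − 16.58 = 7.00 percentage points.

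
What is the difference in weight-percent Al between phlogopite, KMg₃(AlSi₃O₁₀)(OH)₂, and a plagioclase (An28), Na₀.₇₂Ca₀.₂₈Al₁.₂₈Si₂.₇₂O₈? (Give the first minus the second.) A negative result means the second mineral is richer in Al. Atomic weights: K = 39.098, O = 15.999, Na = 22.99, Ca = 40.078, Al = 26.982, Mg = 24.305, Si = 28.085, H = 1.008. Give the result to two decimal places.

-6.48 percentage points

Al in KMg₃(AlSi₃O₁₀)(OH)₂: molar mass 417.254 g/mol; 1×26.982 = 26.982 g → 6.47 wt%.
Al in Na₀.₇₂Ca₀.₂₈Al₁.₂₈Si₂.₇₂O₈: molar mass 266.695 g/mol; 1.28×26.982 = 34.537 g → 12.95 wt%.
Difference = 6.47 − 12.95 = -6.48 percentage points.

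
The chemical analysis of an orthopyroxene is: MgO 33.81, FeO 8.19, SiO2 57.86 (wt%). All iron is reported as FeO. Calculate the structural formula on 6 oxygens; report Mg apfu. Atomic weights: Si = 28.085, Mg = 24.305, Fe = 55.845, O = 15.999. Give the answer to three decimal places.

33.81 wt% MgO ÷ 40.304 g/mol = 0.83887 mol, giving 0.83887 Mg and 0.83887 O.
8.19 wt% FeO ÷ 71.844 g/mol = 0.11400 mol, giving 0.11400 Fe and 0.11400 O.
57.86 wt% SiO2 ÷ 60.083 g/mol = 0.96300 mol, giving 0.96300 Si and 1.92600 O.
Oxygen sums to 2.87887; scaling by 6/2.87887 = 2.08415 puts the formula on 6 O.
Mg: 0.83887 × 2.08415 = 1.748 atoms per formula unit.

1.748 Mg apfu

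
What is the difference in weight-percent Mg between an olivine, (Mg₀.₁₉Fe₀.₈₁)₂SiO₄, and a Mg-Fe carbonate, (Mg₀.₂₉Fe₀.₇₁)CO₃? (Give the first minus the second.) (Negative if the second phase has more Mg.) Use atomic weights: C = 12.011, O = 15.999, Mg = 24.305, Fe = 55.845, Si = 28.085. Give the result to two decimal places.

First mineral: 9.236 g Mg in 191.786 g formula = 4.82 wt% Mg.
Second mineral: 7.048 g Mg in 106.706 g formula = 6.61 wt% Mg.
4.82% − 6.61% gives a difference of -1.79 percentage points.

-1.79 percentage points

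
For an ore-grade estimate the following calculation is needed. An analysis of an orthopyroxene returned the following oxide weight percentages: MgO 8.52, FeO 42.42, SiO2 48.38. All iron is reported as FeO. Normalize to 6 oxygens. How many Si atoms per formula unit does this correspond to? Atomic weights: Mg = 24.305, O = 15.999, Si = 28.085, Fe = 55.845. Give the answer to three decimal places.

2.003 Si apfu

MgO: 8.52/40.304 = 0.21139 mol → 0.21139 mol Mg, 0.21139 mol O.
FeO: 42.42/71.844 = 0.59045 mol → 0.59045 mol Fe, 0.59045 mol O.
SiO2: 48.38/60.083 = 0.80522 mol → 0.80522 mol Si, 1.61044 mol O.
Total oxygen = 2.41228 mol. Normalization factor = 6/2.41228 = 2.48727.
Si per 6 O = 0.80522 × 2.48727 = 2.003.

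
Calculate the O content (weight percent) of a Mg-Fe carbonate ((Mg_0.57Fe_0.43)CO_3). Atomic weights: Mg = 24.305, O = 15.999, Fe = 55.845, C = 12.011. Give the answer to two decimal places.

49.04 weight percent

Formula mass = 0.57×24.305 + 0.43×55.845 + 1×12.011 + 3×15.999 = 97.875 g/mol, of which 47.997 g is O.
So O makes up 47.997/97.875 = 0.4904 of the mass, i.e. 49.04%.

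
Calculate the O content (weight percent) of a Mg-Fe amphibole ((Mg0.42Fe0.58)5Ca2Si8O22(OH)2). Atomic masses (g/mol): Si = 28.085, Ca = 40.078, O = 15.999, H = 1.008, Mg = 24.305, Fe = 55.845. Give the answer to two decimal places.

Molar mass of (Mg0.42Fe0.58)5Ca2Si8O22(OH)2: 2.10*24.305 + 2.90*55.845 + 2*40.078 + 8*28.085 + 24*15.999 + 2*1.008 = 903.819 g/mol.
Mass of O per formula unit: 24 × 15.999 = 383.976 g.
Weight fraction O = 383.976 / 903.819 = 0.4248.

42.48 weight percent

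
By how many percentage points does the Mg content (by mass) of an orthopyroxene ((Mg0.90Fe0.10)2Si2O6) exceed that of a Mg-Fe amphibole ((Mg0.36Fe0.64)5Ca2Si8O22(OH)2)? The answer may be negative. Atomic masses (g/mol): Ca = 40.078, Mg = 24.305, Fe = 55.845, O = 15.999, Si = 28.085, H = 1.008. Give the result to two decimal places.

16.34 percentage points

M((Mg0.90Fe0.10)2Si2O6) = 207.082 g/mol, so wt% Mg = 43.749/207.082 × 100 = 21.13%.
M((Mg0.36Fe0.64)5Ca2Si8O22(OH)2) = 913.281 g/mol, so wt% Mg = 43.749/913.281 × 100 = 4.79%.
21.13 − 4.79 = 16.34 pp.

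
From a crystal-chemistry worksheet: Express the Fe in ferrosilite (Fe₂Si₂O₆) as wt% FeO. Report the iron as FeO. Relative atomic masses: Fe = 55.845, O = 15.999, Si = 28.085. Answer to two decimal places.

54.46 wt%

M(Fe₂Si₂O₆) = 263.854 g/mol; M(FeO) = 71.844 g/mol.
Moles FeO per formula unit = 2 Fe ÷ 1 = 2.0000.
FeO fraction = (2.0000 × 71.844) / 263.854 = 143.688/263.854 = 0.5446.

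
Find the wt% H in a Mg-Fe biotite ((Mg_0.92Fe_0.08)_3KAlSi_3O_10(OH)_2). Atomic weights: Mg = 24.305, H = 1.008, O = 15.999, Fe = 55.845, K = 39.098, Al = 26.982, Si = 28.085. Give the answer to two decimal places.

0.47 weight percent

M((Mg_0.92Fe_0.08)_3KAlSi_3O_10(OH)_2) = 424.824 g/mol.
H contributes 2 × 1.008 = 2.016 g per mole.
2.016/424.824 = 0.0047 → 0.47%.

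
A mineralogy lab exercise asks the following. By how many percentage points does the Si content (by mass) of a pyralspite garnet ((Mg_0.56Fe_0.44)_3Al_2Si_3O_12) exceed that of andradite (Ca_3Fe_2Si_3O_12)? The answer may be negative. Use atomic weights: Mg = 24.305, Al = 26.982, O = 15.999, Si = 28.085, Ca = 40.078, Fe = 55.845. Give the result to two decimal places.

2.36 percentage points

M((Mg_0.56Fe_0.44)_3Al_2Si_3O_12) = 444.755 g/mol, so wt% Si = 84.255/444.755 × 100 = 18.94%.
M(Ca_3Fe_2Si_3O_12) = 508.167 g/mol, so wt% Si = 84.255/508.167 × 100 = 16.58%.
18.94 − 16.58 = 2.36 pp.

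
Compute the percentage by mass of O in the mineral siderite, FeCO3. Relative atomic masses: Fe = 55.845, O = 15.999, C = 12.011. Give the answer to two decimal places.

41.43 mass %

Molar mass of FeCO3: 1·55.845 + 1·12.011 + 3·15.999 = 115.853 g/mol.
Mass of O per formula unit: 3 × 15.999 = 47.997 g.
Weight fraction O = 47.997 / 115.853 = 0.4143.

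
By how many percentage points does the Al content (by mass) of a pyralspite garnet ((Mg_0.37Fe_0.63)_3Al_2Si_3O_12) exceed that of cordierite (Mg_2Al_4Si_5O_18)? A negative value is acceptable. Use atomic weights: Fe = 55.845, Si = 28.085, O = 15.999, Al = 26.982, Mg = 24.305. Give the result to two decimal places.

First mineral: 53.964 g Al in 462.733 g formula = 11.66 wt% Al.
Second mineral: 107.928 g Al in 584.945 g formula = 18.45 wt% Al.
11.66% − 18.45% gives a difference of -6.79 percentage points.

-6.79 percentage points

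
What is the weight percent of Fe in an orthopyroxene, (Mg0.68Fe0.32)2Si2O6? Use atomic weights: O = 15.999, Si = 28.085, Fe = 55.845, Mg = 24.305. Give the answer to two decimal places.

16.18 wt%

Molar mass of (Mg0.68Fe0.32)2Si2O6: 1.36×24.305 + 0.64×55.845 + 2×28.085 + 6×15.999 = 220.960 g/mol.
Mass of Fe per formula unit: 0.64 × 55.845 = 35.741 g.
Weight fraction Fe = 35.741 / 220.960 = 0.1618.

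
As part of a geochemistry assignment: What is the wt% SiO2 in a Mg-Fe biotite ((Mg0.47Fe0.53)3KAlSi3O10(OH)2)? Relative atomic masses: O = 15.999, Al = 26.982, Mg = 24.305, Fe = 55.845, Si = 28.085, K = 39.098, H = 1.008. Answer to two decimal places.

38.56 wt%

Molar mass of (Mg0.47Fe0.53)3KAlSi3O10(OH)2 = 1.41·24.305 + 1.59·55.845 + 1·39.098 + 1·26.982 + 3·28.085 + 12·15.999 + 2·1.008 = 467.403 g/mol.
Each formula unit contains 3 Si, equivalent to 3/1 = 3.0000 mol SiO2.
M(SiO2) = 1×28.085 + 2×15.999 = 60.083 g/mol.
Mass of SiO2 per formula unit = 3.0000 × 60.083 = 180.249 g.
SiO2 wt% = 180.249 / 467.403 × 100 = 38.56%.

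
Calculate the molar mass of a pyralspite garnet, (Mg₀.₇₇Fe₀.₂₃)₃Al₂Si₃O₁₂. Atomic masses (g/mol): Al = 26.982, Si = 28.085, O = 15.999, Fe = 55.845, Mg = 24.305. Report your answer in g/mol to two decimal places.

The formula mass is the sum 2.31·24.305 + 0.69·55.845 + 2·26.982 + 3·28.085 + 12·15.999.

424.88 g/mol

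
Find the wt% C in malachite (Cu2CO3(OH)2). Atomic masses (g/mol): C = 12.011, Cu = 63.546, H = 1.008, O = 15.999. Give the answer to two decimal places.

5.43 wt%

M(Cu2CO3(OH)2) = 221.114 g/mol.
C contributes 1 × 12.011 = 12.011 g per mole.
12.011/221.114 = 0.0543 → 5.43%.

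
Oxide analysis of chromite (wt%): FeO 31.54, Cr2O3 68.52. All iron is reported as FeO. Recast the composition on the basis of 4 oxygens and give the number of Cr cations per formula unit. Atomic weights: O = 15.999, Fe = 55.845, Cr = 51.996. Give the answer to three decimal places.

2.013 Cr apfu

31.54 wt% FeO ÷ 71.844 g/mol = 0.43901 mol, giving 0.43901 Fe and 0.43901 O.
68.52 wt% Cr2O3 ÷ 151.989 g/mol = 0.45082 mol, giving 0.90164 Cr and 1.35246 O.
Oxygen sums to 1.79147; scaling by 4/1.79147 = 2.23280 puts the formula on 4 O.
Cr: 0.90164 × 2.23280 = 2.013 atoms per formula unit.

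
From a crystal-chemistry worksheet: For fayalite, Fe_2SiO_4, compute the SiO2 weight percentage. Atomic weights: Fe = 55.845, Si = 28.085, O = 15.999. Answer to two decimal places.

M(Fe_2SiO_4) = 203.771 g/mol; M(SiO2) = 60.083 g/mol.
Moles SiO2 per formula unit = 1 Si ÷ 1 = 1.0000.
SiO2 fraction = (1.0000 × 60.083) / 203.771 = 60.083/203.771 = 0.2949.

29.49 wt%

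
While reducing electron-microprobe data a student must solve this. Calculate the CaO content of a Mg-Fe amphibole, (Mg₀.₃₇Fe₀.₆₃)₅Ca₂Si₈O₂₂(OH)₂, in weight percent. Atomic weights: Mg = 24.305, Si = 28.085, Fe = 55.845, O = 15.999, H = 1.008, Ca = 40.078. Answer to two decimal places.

12.30 wt%

Molar mass of (Mg₀.₃₇Fe₀.₆₃)₅Ca₂Si₈O₂₂(OH)₂ = 1.85×24.305 + 3.15×55.845 + 2×40.078 + 8×28.085 + 24×15.999 + 2×1.008 = 911.704 g/mol.
Each formula unit contains 2 Ca, equivalent to 2/1 = 2.0000 mol CaO.
M(CaO) = 1×40.078 + 1×15.999 = 56.077 g/mol.
Mass of CaO per formula unit = 2.0000 × 56.077 = 112.154 g.
CaO wt% = 112.154 / 911.704 × 100 = 12.30%.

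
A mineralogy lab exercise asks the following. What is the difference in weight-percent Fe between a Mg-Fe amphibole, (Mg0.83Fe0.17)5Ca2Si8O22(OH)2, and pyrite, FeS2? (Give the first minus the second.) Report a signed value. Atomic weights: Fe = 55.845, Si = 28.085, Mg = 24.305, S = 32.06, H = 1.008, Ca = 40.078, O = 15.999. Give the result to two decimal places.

-40.89 percentage points

M((Mg0.83Fe0.17)5Ca2Si8O22(OH)2) = 839.162 g/mol, so wt% Fe = 47.468/839.162 × 100 = 5.66%.
M(FeS2) = 119.965 g/mol, so wt% Fe = 55.845/119.965 × 100 = 46.55%.
5.66 − 46.55 = -40.89 pp.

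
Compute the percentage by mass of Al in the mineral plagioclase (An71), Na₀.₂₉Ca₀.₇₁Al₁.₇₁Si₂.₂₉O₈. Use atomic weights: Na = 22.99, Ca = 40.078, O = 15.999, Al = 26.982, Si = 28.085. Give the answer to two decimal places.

16.87 wt%

M(Na₀.₂₉Ca₀.₇₁Al₁.₇₁Si₂.₂₉O₈) = 273.568 g/mol.
Al contributes 1.71 × 26.982 = 46.139 g per mole.
46.139/273.568 = 0.1687 → 16.87%.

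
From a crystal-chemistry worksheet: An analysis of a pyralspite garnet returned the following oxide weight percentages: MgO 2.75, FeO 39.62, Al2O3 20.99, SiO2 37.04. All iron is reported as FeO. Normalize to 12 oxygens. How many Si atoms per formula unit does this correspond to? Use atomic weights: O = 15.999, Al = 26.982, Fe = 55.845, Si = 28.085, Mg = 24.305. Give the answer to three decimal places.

2.75 wt% MgO ÷ 40.304 g/mol = 0.06823 mol, giving 0.06823 Mg and 0.06823 O.
39.62 wt% FeO ÷ 71.844 g/mol = 0.55147 mol, giving 0.55147 Fe and 0.55147 O.
20.99 wt% Al2O3 ÷ 101.961 g/mol = 0.20586 mol, giving 0.41172 Al and 0.61758 O.
37.04 wt% SiO2 ÷ 60.083 g/mol = 0.61648 mol, giving 0.61648 Si and 1.23296 O.
Oxygen sums to 2.47024; scaling by 12/2.47024 = 4.85783 puts the formula on 12 O.
Si: 0.61648 × 4.85783 = 2.995 atoms per formula unit.

2.995 Si apfu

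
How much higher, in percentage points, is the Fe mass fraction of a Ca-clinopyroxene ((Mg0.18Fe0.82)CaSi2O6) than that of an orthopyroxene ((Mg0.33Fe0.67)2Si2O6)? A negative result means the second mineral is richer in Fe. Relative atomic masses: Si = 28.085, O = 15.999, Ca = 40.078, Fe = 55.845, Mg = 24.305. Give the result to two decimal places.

M((Mg0.18Fe0.82)CaSi2O6) = 242.410 g/mol, so wt% Fe = 45.793/242.410 × 100 = 18.89%.
M((Mg0.33Fe0.67)2Si2O6) = 243.038 g/mol, so wt% Fe = 74.832/243.038 × 100 = 30.79%.
18.89 − 30.79 = -11.90 pp.

-11.90 percentage points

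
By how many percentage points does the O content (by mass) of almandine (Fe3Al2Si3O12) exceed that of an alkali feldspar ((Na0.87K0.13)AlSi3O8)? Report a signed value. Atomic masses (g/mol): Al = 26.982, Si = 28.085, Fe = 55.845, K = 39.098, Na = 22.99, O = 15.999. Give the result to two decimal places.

-9.85 percentage points

First mineral: 191.988 g O in 497.742 g formula = 38.57 wt% O.
Second mineral: 127.992 g O in 264.313 g formula = 48.42 wt% O.
38.57% − 48.42% gives a difference of -9.85 percentage points.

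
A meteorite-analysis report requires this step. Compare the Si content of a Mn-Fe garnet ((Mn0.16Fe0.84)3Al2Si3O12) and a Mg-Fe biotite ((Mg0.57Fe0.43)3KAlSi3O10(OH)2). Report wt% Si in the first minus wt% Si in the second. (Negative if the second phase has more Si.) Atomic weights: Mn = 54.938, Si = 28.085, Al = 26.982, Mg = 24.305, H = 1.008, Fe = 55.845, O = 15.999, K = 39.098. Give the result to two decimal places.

-1.46 percentage points

M((Mn0.16Fe0.84)3Al2Si3O12) = 497.307 g/mol, so wt% Si = 84.255/497.307 × 100 = 16.94%.
M((Mg0.57Fe0.43)3KAlSi3O10(OH)2) = 457.941 g/mol, so wt% Si = 84.255/457.941 × 100 = 18.40%.
16.94 − 18.40 = -1.46 pp.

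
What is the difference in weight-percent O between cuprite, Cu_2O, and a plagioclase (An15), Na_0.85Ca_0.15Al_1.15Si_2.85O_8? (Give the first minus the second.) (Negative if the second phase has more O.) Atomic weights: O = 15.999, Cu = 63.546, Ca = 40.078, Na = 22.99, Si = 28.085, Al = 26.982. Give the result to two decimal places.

O in Cu_2O: molar mass 143.091 g/mol; 1×15.999 = 15.999 g → 11.18 wt%.
O in Na_0.85Ca_0.15Al_1.15Si_2.85O_8: molar mass 264.617 g/mol; 8×15.999 = 127.992 g → 48.37 wt%.
Difference = 11.18 − 48.37 = -37.19 percentage points.

-37.19 percentage points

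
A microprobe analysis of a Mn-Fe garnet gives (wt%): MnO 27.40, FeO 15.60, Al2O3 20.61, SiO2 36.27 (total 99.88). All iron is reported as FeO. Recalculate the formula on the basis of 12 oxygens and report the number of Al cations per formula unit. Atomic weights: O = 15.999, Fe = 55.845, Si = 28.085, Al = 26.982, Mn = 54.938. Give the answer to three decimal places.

MnO (M=70.937): mol = 0.38626; Mn = 0.38626, O = 0.38626.
FeO (M=71.844): mol = 0.21714; Fe = 0.21714, O = 0.21714.
Al2O3 (M=101.961): mol = 0.20214; Al = 0.40428, O = 0.60642.
SiO2 (M=60.083): mol = 0.60366; Si = 0.60366, O = 1.20732.
ΣO = 2.41714; factor = 12/ΣO = 4.96454.
Al apfu = 0.40428 × 4.96454 = 2.007.

2.007 Al apfu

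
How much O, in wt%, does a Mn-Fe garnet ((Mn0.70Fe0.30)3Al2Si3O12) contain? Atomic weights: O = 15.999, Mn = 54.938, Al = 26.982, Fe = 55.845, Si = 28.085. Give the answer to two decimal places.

38.72 wt%

Molar mass of (Mn0.70Fe0.30)3Al2Si3O12: 2.10×54.938 + 0.90×55.845 + 2×26.982 + 3×28.085 + 12×15.999 = 495.837 g/mol.
Mass of O per formula unit: 12 × 15.999 = 191.988 g.
Weight fraction O = 191.988 / 495.837 = 0.3872.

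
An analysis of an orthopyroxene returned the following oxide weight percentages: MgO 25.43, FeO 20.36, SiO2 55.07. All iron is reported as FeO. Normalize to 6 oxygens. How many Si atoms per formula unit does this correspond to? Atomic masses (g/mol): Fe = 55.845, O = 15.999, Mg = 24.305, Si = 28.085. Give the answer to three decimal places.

2.002 Si apfu

25.43 wt% MgO ÷ 40.304 g/mol = 0.63095 mol, giving 0.63095 Mg and 0.63095 O.
20.36 wt% FeO ÷ 71.844 g/mol = 0.28339 mol, giving 0.28339 Fe and 0.28339 O.
55.07 wt% SiO2 ÷ 60.083 g/mol = 0.91657 mol, giving 0.91657 Si and 1.83314 O.
Oxygen sums to 2.74748; scaling by 6/2.74748 = 2.18382 puts the formula on 6 O.
Si: 0.91657 × 2.18382 = 2.002 atoms per formula unit.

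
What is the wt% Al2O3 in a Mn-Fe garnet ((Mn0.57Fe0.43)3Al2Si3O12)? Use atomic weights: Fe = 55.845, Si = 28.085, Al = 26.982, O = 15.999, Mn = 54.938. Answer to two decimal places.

M((Mn0.57Fe0.43)3Al2Si3O12) = 496.191 g/mol; M(Al2O3) = 101.961 g/mol.
Moles Al2O3 per formula unit = 2 Al ÷ 2 = 1.0000.
Al2O3 fraction = (1.0000 × 101.961) / 496.191 = 101.961/496.191 = 0.2055.

20.55 wt%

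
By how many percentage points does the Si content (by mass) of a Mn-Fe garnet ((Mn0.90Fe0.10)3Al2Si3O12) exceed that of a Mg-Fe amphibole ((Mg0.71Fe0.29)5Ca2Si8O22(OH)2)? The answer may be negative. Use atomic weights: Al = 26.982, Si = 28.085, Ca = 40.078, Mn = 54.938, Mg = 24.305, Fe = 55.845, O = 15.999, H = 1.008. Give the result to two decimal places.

-9.17 percentage points

M((Mn0.90Fe0.10)3Al2Si3O12) = 495.293 g/mol, so wt% Si = 84.255/495.293 × 100 = 17.01%.
M((Mg0.71Fe0.29)5Ca2Si8O22(OH)2) = 858.086 g/mol, so wt% Si = 224.680/858.086 × 100 = 26.18%.
17.01 − 26.18 = -9.17 pp.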